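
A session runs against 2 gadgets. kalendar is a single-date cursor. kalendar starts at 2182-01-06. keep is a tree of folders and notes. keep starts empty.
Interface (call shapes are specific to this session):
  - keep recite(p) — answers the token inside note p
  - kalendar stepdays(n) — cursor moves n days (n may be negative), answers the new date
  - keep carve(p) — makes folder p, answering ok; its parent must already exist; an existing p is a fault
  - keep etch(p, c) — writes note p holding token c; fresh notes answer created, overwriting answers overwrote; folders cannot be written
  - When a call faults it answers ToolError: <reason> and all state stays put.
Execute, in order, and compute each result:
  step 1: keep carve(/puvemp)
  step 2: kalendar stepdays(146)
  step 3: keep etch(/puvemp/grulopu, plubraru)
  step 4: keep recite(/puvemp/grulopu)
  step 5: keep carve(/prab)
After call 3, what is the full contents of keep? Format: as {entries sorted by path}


~$ keep carve p='/puvemp'
= ok
~$ kalendar stepdays n='146'
= 2182-06-01
~$ keep etch p='/puvemp/grulopu' c='plubraru'
= created
~$ keep recite p='/puvemp/grulopu'
= plubraru
~$ keep carve p='/prab'
= ok

Answer: {puvemp/, puvemp/grulopu=plubraru}


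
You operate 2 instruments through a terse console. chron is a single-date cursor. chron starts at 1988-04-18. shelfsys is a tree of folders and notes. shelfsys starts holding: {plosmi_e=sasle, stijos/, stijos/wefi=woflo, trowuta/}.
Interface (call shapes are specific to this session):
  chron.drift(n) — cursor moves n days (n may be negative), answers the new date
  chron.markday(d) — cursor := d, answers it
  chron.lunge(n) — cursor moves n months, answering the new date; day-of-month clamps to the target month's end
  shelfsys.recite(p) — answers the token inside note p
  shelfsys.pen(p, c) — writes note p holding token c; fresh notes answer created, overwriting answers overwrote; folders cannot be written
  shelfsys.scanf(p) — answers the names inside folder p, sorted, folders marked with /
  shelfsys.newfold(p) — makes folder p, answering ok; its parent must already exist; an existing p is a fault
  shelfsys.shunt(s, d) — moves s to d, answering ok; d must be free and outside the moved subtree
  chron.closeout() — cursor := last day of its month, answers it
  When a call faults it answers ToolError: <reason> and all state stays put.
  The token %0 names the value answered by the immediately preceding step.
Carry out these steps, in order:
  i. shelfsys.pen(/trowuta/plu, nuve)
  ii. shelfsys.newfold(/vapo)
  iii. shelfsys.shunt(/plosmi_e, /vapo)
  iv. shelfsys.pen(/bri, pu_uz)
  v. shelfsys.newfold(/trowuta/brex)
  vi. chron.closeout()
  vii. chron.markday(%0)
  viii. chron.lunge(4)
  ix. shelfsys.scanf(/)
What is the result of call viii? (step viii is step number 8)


Answer: 1988-08-30

Derivation:
>> shelfsys.pen(p=/trowuta/plu, c=nuve)
<< created
>> shelfsys.newfold(p=/vapo)
<< ok
>> shelfsys.shunt(s=/plosmi_e, d=/vapo)
<< ToolError: exists
>> shelfsys.pen(p=/bri, c=pu_uz)
<< created
>> shelfsys.newfold(p=/trowuta/brex)
<< ok
>> chron.closeout()
<< 1988-04-30
>> chron.markday(d=%0)
<< 1988-04-30
>> chron.lunge(n=4)
<< 1988-08-30
>> shelfsys.scanf(p=/)
<< [bri, plosmi_e, stijos/, trowuta/, vapo/]


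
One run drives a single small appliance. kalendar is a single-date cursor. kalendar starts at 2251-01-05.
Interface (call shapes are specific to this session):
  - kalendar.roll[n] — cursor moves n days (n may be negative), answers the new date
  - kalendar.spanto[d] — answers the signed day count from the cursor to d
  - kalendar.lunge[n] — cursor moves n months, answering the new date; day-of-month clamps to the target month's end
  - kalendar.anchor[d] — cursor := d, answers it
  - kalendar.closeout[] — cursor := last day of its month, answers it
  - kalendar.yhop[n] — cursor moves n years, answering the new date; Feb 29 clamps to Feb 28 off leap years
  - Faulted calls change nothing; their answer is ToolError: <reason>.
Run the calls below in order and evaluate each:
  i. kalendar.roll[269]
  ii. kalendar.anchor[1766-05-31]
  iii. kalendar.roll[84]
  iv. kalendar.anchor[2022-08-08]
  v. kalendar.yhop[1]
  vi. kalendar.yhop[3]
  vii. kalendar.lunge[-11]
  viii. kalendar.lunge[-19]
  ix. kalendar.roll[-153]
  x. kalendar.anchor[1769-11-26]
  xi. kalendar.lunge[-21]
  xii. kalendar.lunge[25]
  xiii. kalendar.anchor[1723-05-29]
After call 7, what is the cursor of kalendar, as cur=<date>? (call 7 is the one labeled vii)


Answer: cur=2025-09-08

Derivation:
Using kalendar.roll with n→269, and see 2251-10-01.
Now I run kalendar.anchor with d→1766-05-31, — result: 1766-05-31.
I try kalendar.roll with n→84: 1766-08-23.
I invoke kalendar.anchor with d→2022-08-08, yielding 2022-08-08.
Calling kalendar.yhop with n→1: 2023-08-08.
Now I run kalendar.yhop with n→3, — result: 2026-08-08.
Invoking kalendar.lunge with n→-11: 2025-09-08.
I call kalendar.lunge with n→-19, which returns 2024-02-08.
Now I run kalendar.roll with n→-153, — result: 2023-09-08.
I invoke kalendar.anchor with d→1769-11-26, and see 1769-11-26.
Calling kalendar.lunge with n→-21, — result: 1768-02-26.
Invoking kalendar.lunge with n→25, and get 1770-03-26.
I try kalendar.anchor with d→1723-05-29, giving 1723-05-29.


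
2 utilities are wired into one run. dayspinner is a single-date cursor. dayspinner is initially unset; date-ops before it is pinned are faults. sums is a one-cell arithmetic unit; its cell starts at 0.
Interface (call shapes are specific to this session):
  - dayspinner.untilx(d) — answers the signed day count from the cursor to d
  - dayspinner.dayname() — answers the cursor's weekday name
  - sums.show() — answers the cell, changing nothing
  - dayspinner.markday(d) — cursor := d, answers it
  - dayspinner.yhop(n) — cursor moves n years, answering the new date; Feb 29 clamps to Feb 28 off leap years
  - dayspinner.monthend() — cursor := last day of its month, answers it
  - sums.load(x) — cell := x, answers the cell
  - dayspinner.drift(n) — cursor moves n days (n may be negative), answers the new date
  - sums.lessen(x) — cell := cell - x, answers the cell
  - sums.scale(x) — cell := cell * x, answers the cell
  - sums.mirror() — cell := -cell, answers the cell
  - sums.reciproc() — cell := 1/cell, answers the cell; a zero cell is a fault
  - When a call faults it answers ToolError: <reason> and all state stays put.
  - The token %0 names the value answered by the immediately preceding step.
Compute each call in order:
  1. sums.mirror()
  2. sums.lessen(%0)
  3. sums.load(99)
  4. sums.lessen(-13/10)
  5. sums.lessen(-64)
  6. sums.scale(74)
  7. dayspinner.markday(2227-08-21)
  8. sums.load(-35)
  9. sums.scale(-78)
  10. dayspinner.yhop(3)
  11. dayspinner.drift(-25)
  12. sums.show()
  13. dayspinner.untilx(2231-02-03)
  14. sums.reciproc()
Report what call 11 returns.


→ mirror()
← 0
→ lessen(x: %0)
← 0
→ load(x: 99)
← 99
→ lessen(x: -13/10)
← 1003/10
→ lessen(x: -64)
← 1643/10
→ scale(x: 74)
← 60791/5
→ markday(d: 2227-08-21)
← 2227-08-21
→ load(x: -35)
← -35
→ scale(x: -78)
← 2730
→ yhop(n: 3)
← 2230-08-21
→ drift(n: -25)
← 2230-07-27
→ show()
← 2730
→ untilx(d: 2231-02-03)
← 191
→ reciproc()
← 1/2730

Answer: 2230-07-27


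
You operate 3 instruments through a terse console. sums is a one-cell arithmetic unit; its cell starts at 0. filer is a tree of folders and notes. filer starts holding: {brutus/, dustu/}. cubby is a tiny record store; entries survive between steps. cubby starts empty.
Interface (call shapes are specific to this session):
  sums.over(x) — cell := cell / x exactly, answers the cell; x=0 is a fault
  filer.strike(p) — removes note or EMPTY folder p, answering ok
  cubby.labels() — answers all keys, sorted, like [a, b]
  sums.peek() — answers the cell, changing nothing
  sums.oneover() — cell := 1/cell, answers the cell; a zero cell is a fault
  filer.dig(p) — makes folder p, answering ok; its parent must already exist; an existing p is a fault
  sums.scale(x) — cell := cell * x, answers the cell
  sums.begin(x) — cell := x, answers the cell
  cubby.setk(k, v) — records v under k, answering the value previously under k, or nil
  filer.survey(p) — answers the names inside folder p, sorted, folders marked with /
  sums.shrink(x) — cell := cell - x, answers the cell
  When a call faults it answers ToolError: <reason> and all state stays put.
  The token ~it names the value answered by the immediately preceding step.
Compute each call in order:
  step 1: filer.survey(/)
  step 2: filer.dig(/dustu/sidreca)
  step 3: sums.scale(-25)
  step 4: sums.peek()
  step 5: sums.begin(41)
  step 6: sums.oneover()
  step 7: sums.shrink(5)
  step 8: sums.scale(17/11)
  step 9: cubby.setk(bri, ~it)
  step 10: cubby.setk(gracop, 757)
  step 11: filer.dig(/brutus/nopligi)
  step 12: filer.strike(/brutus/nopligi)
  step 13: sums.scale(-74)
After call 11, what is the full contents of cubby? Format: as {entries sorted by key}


Answer: {bri=-3468/451, gracop=757}

Derivation:
% 1. filer.survey(/) : [brutus/, dustu/]
% 2. filer.dig(/dustu/sidreca) : ok
% 3. sums.scale(-25) : 0
% 4. sums.peek() : 0
% 5. sums.begin(41) : 41
% 6. sums.oneover() : 1/41
% 7. sums.shrink(5) : -204/41
% 8. sums.scale(17/11) : -3468/451
% 9. cubby.setk(bri, ~it) : nil
% 10. cubby.setk(gracop, 757) : nil
% 11. filer.dig(/brutus/nopligi) : ok
% 12. filer.strike(/brutus/nopligi) : ok
% 13. sums.scale(-74) : 256632/451


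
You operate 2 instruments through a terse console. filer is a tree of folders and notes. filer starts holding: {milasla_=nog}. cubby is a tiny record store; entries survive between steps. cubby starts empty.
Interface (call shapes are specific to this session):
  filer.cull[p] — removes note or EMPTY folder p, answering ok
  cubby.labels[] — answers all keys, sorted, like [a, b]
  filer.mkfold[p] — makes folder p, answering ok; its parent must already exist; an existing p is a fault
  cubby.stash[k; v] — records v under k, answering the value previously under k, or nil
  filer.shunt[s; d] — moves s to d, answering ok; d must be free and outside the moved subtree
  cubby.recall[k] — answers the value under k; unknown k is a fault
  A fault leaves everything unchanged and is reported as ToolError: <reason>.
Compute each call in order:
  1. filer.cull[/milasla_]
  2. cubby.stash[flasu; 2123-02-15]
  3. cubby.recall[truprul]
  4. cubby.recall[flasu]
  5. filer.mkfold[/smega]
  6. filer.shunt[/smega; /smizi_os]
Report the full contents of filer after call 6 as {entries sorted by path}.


> cull p='/milasla_'
  ok
> stash k='flasu' v='2123-02-15'
  nil
> recall k='truprul'
  ToolError: no such key truprul
> recall k='flasu'
  2123-02-15
> mkfold p='/smega'
  ok
> shunt s='/smega' d='/smizi_os'
  ok

Answer: {smizi_os/}


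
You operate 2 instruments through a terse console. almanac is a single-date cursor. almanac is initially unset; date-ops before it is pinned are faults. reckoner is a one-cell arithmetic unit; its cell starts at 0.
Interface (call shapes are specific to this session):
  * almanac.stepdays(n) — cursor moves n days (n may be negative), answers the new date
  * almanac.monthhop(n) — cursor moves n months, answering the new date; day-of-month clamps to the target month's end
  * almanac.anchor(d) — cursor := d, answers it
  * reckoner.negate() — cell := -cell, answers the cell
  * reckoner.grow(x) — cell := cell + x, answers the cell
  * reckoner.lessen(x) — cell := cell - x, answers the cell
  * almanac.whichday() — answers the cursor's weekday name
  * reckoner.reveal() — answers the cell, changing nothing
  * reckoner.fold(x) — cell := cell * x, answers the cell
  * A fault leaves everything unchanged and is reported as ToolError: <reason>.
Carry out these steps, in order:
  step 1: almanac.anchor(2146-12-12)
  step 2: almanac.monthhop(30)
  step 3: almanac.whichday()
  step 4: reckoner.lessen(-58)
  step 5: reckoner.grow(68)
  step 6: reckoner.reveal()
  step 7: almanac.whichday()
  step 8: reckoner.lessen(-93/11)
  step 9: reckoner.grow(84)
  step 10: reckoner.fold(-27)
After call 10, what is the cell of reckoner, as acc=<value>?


Answer: acc=-64881/11

Derivation:
! almanac.anchor(d='2146-12-12') ~> 2146-12-12
! almanac.monthhop(n='30') ~> 2149-06-12
! almanac.whichday() ~> Thursday
! reckoner.lessen(x='-58') ~> 58
! reckoner.grow(x='68') ~> 126
! reckoner.reveal() ~> 126
! almanac.whichday() ~> Thursday
! reckoner.lessen(x='-93/11') ~> 1479/11
! reckoner.grow(x='84') ~> 2403/11
! reckoner.fold(x='-27') ~> -64881/11


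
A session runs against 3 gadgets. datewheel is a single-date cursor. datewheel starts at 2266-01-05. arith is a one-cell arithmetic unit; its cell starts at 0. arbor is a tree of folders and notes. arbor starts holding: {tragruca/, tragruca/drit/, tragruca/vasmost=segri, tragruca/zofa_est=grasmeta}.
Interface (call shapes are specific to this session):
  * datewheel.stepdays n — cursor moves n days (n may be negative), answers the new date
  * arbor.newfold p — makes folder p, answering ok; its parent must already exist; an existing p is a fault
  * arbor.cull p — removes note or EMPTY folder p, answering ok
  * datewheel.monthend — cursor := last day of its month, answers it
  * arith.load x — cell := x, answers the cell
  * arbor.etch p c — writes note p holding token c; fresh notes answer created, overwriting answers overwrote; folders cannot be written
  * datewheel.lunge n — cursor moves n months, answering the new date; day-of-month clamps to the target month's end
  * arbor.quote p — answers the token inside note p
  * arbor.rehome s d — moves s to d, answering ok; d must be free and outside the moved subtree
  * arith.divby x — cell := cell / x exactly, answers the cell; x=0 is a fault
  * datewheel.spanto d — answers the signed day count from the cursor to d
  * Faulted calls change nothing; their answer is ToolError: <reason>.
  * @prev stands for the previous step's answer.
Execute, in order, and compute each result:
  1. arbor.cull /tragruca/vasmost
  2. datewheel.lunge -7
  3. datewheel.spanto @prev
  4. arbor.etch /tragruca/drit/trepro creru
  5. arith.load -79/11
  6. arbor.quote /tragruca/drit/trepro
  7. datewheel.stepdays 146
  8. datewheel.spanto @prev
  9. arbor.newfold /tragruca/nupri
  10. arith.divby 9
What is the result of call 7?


==> cull(p→/tragruca/vasmost)
<== ok
==> lunge(n→-7)
<== 2265-06-05
==> spanto(d→@prev)
<== 0
==> etch(p→/tragruca/drit/trepro, c→creru)
<== created
==> load(x→-79/11)
<== -79/11
==> quote(p→/tragruca/drit/trepro)
<== creru
==> stepdays(n→146)
<== 2265-10-29
==> spanto(d→@prev)
<== 0
==> newfold(p→/tragruca/nupri)
<== ok
==> divby(x→9)
<== -79/99

Answer: 2265-10-29


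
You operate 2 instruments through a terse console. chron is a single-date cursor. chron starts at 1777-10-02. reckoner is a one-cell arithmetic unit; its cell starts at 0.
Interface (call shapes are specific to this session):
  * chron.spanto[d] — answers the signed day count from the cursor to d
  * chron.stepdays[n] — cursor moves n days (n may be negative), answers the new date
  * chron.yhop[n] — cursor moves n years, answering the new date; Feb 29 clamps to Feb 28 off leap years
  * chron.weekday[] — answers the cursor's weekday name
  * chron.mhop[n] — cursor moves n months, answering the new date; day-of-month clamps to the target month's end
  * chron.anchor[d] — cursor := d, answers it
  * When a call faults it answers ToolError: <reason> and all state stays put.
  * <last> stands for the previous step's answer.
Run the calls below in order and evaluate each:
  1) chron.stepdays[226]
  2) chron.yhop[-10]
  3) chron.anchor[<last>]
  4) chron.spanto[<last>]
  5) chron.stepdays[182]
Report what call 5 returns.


Answer: 1768-11-14

Derivation:
>> chron.stepdays(n: 226)
<< 1778-05-16
>> chron.yhop(n: -10)
<< 1768-05-16
>> chron.anchor(d: <last>)
<< 1768-05-16
>> chron.spanto(d: <last>)
<< 0
>> chron.stepdays(n: 182)
<< 1768-11-14


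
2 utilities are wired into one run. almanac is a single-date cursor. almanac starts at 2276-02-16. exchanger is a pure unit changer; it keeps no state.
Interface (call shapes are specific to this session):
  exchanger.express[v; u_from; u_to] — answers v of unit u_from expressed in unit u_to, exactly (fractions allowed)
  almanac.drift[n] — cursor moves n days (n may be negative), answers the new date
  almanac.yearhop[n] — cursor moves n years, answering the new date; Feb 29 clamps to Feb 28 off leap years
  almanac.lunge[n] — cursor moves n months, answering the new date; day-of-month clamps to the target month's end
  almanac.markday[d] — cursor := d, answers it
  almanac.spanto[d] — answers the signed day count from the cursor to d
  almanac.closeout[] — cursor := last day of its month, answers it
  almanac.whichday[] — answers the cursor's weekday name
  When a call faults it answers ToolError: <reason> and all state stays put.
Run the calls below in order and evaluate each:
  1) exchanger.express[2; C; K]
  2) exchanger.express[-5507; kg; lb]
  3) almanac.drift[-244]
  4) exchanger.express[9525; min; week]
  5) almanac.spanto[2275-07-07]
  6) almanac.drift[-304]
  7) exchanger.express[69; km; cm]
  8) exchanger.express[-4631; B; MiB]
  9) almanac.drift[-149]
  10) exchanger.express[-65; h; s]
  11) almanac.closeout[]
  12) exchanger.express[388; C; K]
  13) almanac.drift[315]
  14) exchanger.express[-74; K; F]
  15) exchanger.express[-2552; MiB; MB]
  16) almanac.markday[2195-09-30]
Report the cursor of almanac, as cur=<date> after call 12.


Answer: cur=2274-03-31

Derivation:
~$ exchanger.express v→2 u_from→C u_to→K
:: 5503/20
~$ exchanger.express v→-5507 u_from→kg u_to→lb
:: -550700000000/45359237
~$ almanac.drift n→-244
:: 2275-06-17
~$ exchanger.express v→9525 u_from→min u_to→week
:: 635/672
~$ almanac.spanto d→2275-07-07
:: 20
~$ almanac.drift n→-304
:: 2274-08-17
~$ exchanger.express v→69 u_from→km u_to→cm
:: 6900000
~$ exchanger.express v→-4631 u_from→B u_to→MiB
:: -4631/1048576
~$ almanac.drift n→-149
:: 2274-03-21
~$ exchanger.express v→-65 u_from→h u_to→s
:: -234000
~$ almanac.closeout
:: 2274-03-31
~$ exchanger.express v→388 u_from→C u_to→K
:: 13223/20
~$ almanac.drift n→315
:: 2275-02-09
~$ exchanger.express v→-74 u_from→K u_to→F
:: -59287/100
~$ exchanger.express v→-2552 u_from→MiB u_to→MB
:: -41811968/15625
~$ almanac.markday d→2195-09-30
:: 2195-09-30


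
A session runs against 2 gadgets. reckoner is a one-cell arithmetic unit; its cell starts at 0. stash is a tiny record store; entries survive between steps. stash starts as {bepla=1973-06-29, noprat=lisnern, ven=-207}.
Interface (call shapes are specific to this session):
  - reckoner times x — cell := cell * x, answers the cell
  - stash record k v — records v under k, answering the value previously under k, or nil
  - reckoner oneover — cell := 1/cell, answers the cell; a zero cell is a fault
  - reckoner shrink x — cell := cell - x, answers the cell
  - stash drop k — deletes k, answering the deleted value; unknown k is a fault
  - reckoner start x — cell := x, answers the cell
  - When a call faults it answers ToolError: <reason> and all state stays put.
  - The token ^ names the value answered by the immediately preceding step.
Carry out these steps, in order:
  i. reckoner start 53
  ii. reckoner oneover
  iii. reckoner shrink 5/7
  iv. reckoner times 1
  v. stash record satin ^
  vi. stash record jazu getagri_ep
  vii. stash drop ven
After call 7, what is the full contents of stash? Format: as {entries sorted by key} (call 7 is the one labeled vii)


Act: reckoner start[x=53]
Obs: 53
Act: reckoner oneover[]
Obs: 1/53
Act: reckoner shrink[x=5/7]
Obs: -258/371
Act: reckoner times[x=1]
Obs: -258/371
Act: stash record[k=satin; v=^]
Obs: nil
Act: stash record[k=jazu; v=getagri_ep]
Obs: nil
Act: stash drop[k=ven]
Obs: -207

Answer: {bepla=1973-06-29, jazu=getagri_ep, noprat=lisnern, satin=-258/371}


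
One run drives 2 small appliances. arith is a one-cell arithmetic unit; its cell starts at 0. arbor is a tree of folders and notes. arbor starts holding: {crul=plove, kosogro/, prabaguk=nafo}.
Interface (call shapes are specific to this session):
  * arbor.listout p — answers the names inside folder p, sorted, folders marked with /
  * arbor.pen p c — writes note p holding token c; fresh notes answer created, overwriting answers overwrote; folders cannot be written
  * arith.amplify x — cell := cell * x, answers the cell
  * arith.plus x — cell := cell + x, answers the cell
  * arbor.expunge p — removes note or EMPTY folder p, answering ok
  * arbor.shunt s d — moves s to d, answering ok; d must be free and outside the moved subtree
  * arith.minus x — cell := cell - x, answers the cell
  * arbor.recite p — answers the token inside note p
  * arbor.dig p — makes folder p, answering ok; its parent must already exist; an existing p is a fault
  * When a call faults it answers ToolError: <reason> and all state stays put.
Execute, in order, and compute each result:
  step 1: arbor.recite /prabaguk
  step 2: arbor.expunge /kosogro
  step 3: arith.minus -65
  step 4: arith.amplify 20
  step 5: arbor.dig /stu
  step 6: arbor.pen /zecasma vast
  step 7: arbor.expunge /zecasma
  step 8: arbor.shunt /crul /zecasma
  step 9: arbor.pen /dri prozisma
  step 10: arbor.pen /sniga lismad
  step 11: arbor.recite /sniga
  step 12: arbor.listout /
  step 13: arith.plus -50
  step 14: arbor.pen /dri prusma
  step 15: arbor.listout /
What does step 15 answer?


# 1. arbor.recite(p='/prabaguk') => nafo
# 2. arbor.expunge(p='/kosogro') => ok
# 3. arith.minus(x='-65') => 65
# 4. arith.amplify(x='20') => 1300
# 5. arbor.dig(p='/stu') => ok
# 6. arbor.pen(p='/zecasma', c='vast') => created
# 7. arbor.expunge(p='/zecasma') => ok
# 8. arbor.shunt(s='/crul', d='/zecasma') => ok
# 9. arbor.pen(p='/dri', c='prozisma') => created
# 10. arbor.pen(p='/sniga', c='lismad') => created
# 11. arbor.recite(p='/sniga') => lismad
# 12. arbor.listout(p='/') => [dri, prabaguk, sniga, stu/, zecasma]
# 13. arith.plus(x='-50') => 1250
# 14. arbor.pen(p='/dri', c='prusma') => overwrote
# 15. arbor.listout(p='/') => [dri, prabaguk, sniga, stu/, zecasma]

Answer: [dri, prabaguk, sniga, stu/, zecasma]


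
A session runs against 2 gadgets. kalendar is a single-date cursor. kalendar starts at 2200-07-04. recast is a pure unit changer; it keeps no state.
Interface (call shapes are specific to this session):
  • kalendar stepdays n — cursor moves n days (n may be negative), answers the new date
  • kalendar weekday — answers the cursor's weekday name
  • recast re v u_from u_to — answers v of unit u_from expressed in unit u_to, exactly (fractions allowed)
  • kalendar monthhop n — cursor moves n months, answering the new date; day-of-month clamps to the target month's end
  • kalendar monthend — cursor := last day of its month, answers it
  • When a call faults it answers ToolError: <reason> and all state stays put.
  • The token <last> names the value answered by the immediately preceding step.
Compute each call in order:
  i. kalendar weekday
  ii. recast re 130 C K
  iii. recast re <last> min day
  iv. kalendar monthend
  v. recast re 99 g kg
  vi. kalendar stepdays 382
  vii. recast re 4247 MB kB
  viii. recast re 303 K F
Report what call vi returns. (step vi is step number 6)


Answer: 2201-08-17

Derivation:
$ kalendar weekday
:: Friday
$ recast re 130 C K
:: 8063/20
$ recast re <last> min day
:: 8063/28800
$ kalendar monthend
:: 2200-07-31
$ recast re 99 g kg
:: 99/1000
$ kalendar stepdays 382
:: 2201-08-17
$ recast re 4247 MB kB
:: 4247000
$ recast re 303 K F
:: 8573/100


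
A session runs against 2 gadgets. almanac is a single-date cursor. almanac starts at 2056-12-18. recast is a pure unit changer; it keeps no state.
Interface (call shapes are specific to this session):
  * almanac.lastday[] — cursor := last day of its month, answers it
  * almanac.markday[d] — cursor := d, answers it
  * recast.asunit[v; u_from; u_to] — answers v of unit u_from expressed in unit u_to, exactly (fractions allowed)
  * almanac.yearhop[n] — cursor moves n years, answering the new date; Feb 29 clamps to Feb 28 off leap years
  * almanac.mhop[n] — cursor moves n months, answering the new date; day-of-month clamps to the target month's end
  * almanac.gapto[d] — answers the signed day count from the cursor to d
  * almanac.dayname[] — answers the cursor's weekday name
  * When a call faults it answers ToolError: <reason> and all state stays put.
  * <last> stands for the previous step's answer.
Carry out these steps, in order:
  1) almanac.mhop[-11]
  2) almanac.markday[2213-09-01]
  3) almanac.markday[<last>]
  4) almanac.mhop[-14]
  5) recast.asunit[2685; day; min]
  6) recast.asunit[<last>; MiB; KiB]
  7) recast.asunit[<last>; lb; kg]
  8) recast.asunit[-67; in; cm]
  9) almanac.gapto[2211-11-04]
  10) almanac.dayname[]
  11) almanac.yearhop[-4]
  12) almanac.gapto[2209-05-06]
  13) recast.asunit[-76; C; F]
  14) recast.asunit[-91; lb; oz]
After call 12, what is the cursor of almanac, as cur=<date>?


% almanac.mhop n=-11
:: 2056-01-18
% almanac.markday d=2213-09-01
:: 2213-09-01
% almanac.markday d=<last>
:: 2213-09-01
% almanac.mhop n=-14
:: 2212-07-01
% recast.asunit v=2685 u_from=day u_to=min
:: 3866400
% recast.asunit v=<last> u_from=MiB u_to=KiB
:: 3959193600
% recast.asunit v=<last> u_from=lb u_to=kg
:: 28060312629888/15625
% recast.asunit v=-67 u_from=in u_to=cm
:: -8509/50
% almanac.gapto d=2211-11-04
:: -240
% almanac.dayname
:: Wednesday
% almanac.yearhop n=-4
:: 2208-07-01
% almanac.gapto d=2209-05-06
:: 309
% recast.asunit v=-76 u_from=C u_to=F
:: -524/5
% recast.asunit v=-91 u_from=lb u_to=oz
:: -1456

Answer: cur=2208-07-01


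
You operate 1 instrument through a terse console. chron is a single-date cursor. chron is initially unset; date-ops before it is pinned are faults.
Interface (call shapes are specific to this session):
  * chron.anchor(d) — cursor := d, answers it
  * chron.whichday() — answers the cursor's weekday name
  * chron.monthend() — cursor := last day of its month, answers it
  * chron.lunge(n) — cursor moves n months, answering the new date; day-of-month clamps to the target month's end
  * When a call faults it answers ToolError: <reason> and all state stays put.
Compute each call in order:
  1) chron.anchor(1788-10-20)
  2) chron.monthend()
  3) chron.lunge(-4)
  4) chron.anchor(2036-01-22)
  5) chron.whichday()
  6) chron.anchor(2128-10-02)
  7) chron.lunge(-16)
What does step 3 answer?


Step: chron.anchor[1788-10-20]
Result: 1788-10-20
Step: chron.monthend[]
Result: 1788-10-31
Step: chron.lunge[-4]
Result: 1788-06-30
Step: chron.anchor[2036-01-22]
Result: 2036-01-22
Step: chron.whichday[]
Result: Tuesday
Step: chron.anchor[2128-10-02]
Result: 2128-10-02
Step: chron.lunge[-16]
Result: 2127-06-02

Answer: 1788-06-30


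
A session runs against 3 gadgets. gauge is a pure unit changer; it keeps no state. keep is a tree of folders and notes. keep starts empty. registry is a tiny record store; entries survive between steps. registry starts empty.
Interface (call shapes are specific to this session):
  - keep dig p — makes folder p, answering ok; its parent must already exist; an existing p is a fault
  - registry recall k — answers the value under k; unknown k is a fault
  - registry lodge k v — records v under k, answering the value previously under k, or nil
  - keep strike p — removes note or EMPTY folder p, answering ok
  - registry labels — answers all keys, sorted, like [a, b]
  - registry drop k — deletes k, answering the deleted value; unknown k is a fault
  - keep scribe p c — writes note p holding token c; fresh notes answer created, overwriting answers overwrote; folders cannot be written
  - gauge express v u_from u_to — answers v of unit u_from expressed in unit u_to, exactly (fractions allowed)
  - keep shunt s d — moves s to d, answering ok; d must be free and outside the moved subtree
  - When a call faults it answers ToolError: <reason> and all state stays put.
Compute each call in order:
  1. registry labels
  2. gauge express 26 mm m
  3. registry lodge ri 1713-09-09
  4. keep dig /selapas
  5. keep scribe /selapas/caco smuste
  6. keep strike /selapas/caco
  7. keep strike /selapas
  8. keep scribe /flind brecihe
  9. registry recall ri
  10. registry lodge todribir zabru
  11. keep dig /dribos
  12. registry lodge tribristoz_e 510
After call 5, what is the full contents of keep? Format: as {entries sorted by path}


Answer: {selapas/, selapas/caco=smuste}

Derivation:
% 1. registry labels() == []
% 2. gauge express(v=26, u_from=mm, u_to=m) == 13/500
% 3. registry lodge(k=ri, v=1713-09-09) == nil
% 4. keep dig(p=/selapas) == ok
% 5. keep scribe(p=/selapas/caco, c=smuste) == created
% 6. keep strike(p=/selapas/caco) == ok
% 7. keep strike(p=/selapas) == ok
% 8. keep scribe(p=/flind, c=brecihe) == created
% 9. registry recall(k=ri) == 1713-09-09
% 10. registry lodge(k=todribir, v=zabru) == nil
% 11. keep dig(p=/dribos) == ok
% 12. registry lodge(k=tribristoz_e, v=510) == nil


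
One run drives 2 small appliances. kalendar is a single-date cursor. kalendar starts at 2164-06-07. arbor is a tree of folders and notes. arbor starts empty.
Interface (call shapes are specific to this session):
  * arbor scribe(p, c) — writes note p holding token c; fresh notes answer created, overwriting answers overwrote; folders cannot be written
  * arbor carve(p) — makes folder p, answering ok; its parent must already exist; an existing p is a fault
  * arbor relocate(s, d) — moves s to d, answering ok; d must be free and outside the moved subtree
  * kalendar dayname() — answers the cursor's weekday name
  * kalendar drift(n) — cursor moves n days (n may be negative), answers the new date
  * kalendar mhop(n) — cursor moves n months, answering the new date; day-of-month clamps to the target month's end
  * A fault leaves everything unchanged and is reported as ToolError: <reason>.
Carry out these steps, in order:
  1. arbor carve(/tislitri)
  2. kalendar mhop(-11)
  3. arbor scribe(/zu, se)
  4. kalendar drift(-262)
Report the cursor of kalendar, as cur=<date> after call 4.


Answer: cur=2162-10-18

Derivation:
I call arbor carve passing p=/tislitri, giving ok.
Invoking kalendar mhop passing n=-11, — result: 2163-07-07.
Invoking arbor scribe passing p=/zu, c=se, → created.
I invoke kalendar drift passing n=-262, and get 2162-10-18.


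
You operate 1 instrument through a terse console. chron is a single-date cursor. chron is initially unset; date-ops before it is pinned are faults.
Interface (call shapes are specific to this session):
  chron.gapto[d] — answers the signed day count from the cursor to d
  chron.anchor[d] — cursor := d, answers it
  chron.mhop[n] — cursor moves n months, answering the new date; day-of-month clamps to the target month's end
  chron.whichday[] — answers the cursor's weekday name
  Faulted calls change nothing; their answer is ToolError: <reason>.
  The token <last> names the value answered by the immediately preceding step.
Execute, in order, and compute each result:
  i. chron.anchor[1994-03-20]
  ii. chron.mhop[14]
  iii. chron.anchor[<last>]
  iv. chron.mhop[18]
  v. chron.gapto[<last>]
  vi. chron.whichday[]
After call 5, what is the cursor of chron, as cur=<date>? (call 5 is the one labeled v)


Answer: cur=1996-11-20

Derivation:
-> chron.anchor(d→1994-03-20)
<- 1994-03-20
-> chron.mhop(n→14)
<- 1995-05-20
-> chron.anchor(d→<last>)
<- 1995-05-20
-> chron.mhop(n→18)
<- 1996-11-20
-> chron.gapto(d→<last>)
<- 0
-> chron.whichday()
<- Wednesday


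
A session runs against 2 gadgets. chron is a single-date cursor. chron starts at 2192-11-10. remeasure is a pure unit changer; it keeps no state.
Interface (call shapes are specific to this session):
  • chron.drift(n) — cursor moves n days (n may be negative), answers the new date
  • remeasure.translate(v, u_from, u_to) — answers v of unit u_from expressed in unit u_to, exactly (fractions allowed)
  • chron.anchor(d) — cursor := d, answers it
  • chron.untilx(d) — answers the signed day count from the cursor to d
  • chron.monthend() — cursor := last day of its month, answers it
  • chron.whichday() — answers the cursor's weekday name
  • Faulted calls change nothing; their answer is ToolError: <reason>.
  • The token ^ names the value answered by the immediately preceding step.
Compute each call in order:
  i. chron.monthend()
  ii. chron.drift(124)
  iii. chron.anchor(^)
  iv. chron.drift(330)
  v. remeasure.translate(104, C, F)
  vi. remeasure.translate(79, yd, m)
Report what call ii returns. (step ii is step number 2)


I try chron.monthend(): 2192-11-30.
I use chron.drift(n: 124), — result: 2193-04-03.
I try chron.anchor(d: ^), — result: 2193-04-03.
Then chron.drift(n: 330), giving 2194-02-27.
I invoke remeasure.translate(v: 104, u_from: C, u_to: F), and get 1096/5.
I invoke remeasure.translate(v: 79, u_from: yd, u_to: m), and get 90297/1250.

Answer: 2193-04-03


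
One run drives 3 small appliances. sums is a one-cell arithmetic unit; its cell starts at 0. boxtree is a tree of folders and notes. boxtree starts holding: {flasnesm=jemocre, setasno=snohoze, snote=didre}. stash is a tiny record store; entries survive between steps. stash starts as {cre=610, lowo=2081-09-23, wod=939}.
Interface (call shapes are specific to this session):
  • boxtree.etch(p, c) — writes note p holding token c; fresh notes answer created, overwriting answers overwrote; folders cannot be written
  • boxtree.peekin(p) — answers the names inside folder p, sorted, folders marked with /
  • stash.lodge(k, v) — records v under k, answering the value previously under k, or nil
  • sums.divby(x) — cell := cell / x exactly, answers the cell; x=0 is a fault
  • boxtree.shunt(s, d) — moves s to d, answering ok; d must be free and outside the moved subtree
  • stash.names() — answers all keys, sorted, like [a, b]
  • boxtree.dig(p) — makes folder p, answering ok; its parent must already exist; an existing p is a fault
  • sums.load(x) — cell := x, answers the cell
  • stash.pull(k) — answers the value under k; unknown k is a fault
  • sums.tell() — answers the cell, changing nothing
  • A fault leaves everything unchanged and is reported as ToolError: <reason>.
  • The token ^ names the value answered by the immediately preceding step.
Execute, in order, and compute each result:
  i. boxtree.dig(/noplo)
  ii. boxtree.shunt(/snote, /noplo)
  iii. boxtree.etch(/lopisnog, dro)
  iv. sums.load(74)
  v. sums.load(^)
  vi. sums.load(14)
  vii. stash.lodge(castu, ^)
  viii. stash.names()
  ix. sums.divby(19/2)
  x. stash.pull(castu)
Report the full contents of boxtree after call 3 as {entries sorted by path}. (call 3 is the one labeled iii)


Answer: {flasnesm=jemocre, lopisnog=dro, noplo/, setasno=snohoze, snote=didre}

Derivation:
==> boxtree.dig(p: /noplo)
<== ok
==> boxtree.shunt(s: /snote, d: /noplo)
<== ToolError: exists
==> boxtree.etch(p: /lopisnog, c: dro)
<== created
==> sums.load(x: 74)
<== 74
==> sums.load(x: ^)
<== 74
==> sums.load(x: 14)
<== 14
==> stash.lodge(k: castu, v: ^)
<== nil
==> stash.names()
<== [castu, cre, lowo, wod]
==> sums.divby(x: 19/2)
<== 28/19
==> stash.pull(k: castu)
<== 14


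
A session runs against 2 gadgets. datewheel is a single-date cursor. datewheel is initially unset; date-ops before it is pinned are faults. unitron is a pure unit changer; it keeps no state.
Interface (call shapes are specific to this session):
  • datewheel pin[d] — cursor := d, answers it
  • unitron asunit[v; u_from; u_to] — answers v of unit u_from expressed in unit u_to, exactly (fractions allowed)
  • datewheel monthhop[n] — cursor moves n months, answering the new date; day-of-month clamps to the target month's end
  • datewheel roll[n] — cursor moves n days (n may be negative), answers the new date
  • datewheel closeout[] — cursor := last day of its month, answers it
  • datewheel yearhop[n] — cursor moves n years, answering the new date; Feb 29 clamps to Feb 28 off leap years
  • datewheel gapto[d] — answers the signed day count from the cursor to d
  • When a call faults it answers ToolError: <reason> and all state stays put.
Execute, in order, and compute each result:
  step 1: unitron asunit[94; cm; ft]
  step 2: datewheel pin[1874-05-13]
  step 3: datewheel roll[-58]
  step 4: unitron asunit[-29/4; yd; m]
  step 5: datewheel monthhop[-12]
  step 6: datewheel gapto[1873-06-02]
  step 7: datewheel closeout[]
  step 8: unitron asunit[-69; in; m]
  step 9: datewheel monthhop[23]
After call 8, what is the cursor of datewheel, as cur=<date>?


Answer: cur=1873-03-31

Derivation:
CALL unitron asunit[v=94; u_from=cm; u_to=ft]
RET  1175/381
CALL datewheel pin[d=1874-05-13]
RET  1874-05-13
CALL datewheel roll[n=-58]
RET  1874-03-16
CALL unitron asunit[v=-29/4; u_from=yd; u_to=m]
RET  -33147/5000
CALL datewheel monthhop[n=-12]
RET  1873-03-16
CALL datewheel gapto[d=1873-06-02]
RET  78
CALL datewheel closeout[]
RET  1873-03-31
CALL unitron asunit[v=-69; u_from=in; u_to=m]
RET  -8763/5000
CALL datewheel monthhop[n=23]
RET  1875-02-28


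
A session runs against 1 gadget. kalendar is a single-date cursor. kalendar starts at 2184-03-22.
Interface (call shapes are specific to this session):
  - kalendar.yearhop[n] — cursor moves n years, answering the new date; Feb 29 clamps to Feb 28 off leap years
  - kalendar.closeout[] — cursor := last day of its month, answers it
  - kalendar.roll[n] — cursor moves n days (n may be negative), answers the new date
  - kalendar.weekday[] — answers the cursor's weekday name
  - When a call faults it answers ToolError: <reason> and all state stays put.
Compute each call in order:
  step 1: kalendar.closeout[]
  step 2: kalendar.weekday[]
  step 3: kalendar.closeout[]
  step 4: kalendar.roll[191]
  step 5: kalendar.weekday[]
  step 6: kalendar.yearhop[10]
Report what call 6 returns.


Answer: 2194-10-08

Derivation:
I invoke kalendar.closeout: 2184-03-31.
I call kalendar.weekday, and see Wednesday.
I use kalendar.closeout(), → 2184-03-31.
I run kalendar.roll using n='191', yielding 2184-10-08.
Using kalendar.weekday(), — result: Friday.
I use kalendar.yearhop using n='10', and get 2194-10-08.


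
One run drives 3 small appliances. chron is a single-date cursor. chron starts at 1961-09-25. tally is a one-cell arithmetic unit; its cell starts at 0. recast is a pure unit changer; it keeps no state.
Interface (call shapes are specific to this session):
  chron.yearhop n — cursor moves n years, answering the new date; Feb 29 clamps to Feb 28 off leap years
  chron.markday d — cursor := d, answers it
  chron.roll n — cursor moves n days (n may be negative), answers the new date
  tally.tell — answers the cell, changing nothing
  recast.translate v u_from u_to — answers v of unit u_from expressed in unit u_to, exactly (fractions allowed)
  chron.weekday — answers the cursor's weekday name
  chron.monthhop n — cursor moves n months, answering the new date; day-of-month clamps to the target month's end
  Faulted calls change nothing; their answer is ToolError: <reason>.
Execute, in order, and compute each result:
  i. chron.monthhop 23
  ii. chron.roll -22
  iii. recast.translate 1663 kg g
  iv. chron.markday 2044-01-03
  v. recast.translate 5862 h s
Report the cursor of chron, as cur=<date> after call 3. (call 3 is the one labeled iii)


~$ chron.monthhop n=23
  1963-08-25
~$ chron.roll n=-22
  1963-08-03
~$ recast.translate v=1663 u_from=kg u_to=g
  1663000
~$ chron.markday d=2044-01-03
  2044-01-03
~$ recast.translate v=5862 u_from=h u_to=s
  21103200

Answer: cur=1963-08-03


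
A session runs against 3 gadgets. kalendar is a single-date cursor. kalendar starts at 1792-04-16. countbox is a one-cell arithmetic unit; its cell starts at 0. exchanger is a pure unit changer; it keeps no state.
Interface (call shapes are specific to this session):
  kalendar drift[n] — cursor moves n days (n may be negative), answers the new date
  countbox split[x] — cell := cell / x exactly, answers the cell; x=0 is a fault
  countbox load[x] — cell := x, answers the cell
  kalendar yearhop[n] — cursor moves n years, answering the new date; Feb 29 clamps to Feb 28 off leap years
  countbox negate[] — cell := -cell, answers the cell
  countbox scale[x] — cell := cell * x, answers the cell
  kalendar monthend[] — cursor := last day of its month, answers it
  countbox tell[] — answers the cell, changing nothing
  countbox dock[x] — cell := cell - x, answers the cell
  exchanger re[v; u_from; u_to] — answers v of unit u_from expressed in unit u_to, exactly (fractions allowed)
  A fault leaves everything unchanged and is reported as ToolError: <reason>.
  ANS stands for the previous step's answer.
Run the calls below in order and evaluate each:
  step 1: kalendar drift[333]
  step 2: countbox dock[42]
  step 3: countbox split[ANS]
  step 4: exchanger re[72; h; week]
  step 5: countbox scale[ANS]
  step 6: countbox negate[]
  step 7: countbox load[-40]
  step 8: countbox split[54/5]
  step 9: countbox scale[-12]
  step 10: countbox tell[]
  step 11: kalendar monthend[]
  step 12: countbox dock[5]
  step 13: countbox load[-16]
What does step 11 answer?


Answer: 1793-03-31

Derivation:
% kalendar drift 333
:: 1793-03-15
% countbox dock 42
:: -42
% countbox split ANS
:: 1
% exchanger re 72 h week
:: 3/7
% countbox scale ANS
:: 3/7
% countbox negate
:: -3/7
% countbox load -40
:: -40
% countbox split 54/5
:: -100/27
% countbox scale -12
:: 400/9
% countbox tell
:: 400/9
% kalendar monthend
:: 1793-03-31
% countbox dock 5
:: 355/9
% countbox load -16
:: -16
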